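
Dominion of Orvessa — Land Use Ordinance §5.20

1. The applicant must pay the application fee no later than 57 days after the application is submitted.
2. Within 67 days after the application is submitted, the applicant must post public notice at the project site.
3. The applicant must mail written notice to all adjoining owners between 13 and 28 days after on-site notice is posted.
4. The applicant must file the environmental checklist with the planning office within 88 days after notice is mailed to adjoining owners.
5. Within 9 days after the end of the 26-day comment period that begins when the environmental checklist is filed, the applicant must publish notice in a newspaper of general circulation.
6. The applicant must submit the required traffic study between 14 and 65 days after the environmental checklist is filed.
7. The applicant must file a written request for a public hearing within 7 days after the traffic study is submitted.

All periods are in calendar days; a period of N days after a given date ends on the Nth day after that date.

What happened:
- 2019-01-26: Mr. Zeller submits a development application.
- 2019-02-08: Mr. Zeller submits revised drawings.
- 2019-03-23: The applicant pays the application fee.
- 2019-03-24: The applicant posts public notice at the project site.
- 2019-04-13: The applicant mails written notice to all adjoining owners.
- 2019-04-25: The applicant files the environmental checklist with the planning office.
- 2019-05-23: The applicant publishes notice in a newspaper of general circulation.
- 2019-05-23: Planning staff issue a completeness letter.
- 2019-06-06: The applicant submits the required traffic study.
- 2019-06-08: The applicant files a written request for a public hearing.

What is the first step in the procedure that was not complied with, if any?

None — every step was satisfied

(1) due by 2019-01-26 + 57 days = 2019-03-24; done 2019-03-23 — timely.
(2) due by 2019-01-26 + 67 days = 2019-04-03; completed 2019-03-24, before the deadline.
(3) the permitted window runs from 2019-03-24 + 13 = 2019-04-06 to 2019-03-24 + 28 = 2019-04-21; done 2019-04-13, which is between those dates.
(4) due by 2019-04-13 + 88 days = 2019-07-10; completed 2019-04-25, before the deadline.
(5) due by 2019-05-21 + 9 days = 2019-05-30; completed 2019-05-23, before the deadline.
(6) the permitted window runs from 2019-04-25 + 14 = 2019-05-09 to 2019-04-25 + 65 = 2019-06-29; done 2019-06-06, which is between those dates.
(7) due by 2019-06-06 + 7 days = 2019-06-13; done 2019-06-08 — timely.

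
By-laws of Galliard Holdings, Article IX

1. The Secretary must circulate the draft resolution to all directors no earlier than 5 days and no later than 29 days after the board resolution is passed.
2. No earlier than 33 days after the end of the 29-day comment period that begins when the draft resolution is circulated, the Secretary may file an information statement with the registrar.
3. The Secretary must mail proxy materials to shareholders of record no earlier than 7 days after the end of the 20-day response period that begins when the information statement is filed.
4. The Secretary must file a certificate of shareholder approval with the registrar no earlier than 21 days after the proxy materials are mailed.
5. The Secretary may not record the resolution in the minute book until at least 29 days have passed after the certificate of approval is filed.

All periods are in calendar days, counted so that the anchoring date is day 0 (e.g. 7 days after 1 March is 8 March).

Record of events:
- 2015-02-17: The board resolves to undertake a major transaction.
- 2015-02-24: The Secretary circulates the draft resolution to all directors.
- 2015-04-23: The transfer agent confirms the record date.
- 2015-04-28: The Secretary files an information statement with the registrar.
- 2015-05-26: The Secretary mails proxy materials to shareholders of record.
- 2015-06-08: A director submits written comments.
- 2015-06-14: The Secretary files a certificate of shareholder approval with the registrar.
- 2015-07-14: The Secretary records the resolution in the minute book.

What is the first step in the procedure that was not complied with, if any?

Step 1: the window is 5–29 days after 2015-02-17 (when the board resolution is passed), so 2015-02-22 through 2015-03-18; 2015-02-24 falls inside that range.
Step 2: the earliest permitted date is 33 days after 2015-03-25 (end of the 29-day comment period, which began when the draft resolution is circulated on 2015-02-24), i.e. 2015-04-27; done 2015-04-28, after the minimum wait.
Step 3: the earliest permitted date is 7 days after 2015-05-18 (end of the 20-day response period, which began when the information statement is filed on 2015-04-28), i.e. 2015-05-25; 2015-05-26 is on or after that date.
Step 4: the earliest permitted date is 21 days after 2015-05-26 (when the proxy materials are mailed), i.e. 2015-06-16; done 2015-06-14 — 2 days too early.

Step 4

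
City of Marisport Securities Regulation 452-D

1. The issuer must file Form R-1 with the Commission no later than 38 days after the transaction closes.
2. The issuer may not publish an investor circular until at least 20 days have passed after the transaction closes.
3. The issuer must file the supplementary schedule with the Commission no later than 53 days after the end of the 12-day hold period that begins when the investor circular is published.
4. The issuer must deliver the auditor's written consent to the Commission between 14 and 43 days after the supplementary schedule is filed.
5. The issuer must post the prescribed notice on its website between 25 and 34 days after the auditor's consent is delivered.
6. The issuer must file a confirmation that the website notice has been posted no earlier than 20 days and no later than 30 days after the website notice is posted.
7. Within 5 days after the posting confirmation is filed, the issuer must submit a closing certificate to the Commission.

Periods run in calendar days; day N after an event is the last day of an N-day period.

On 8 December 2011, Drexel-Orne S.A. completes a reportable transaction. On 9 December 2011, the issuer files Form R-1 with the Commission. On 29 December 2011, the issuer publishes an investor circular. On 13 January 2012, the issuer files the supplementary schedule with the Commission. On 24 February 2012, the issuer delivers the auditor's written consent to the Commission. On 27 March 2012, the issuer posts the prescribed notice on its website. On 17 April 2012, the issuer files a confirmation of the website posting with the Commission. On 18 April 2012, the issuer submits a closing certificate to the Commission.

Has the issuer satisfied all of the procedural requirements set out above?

Step 1 — counting 38 days from 8 December 2011 (when the transaction closes) gives a deadline of 15 January 2012; completed 9 December 2011, before the deadline.
Step 2 — must wait 20 days from 8 December 2011 (when the transaction closes), so not before 28 December 2011; 29 December 2011 is on or after that date.
Step 3 — counting 53 days from 10 January 2012 (end of the 12-day hold period, which began when the investor circular is published on 29 December 2011) gives a deadline of 3 March 2012; 13 January 2012 is within that limit.
Step 4 — 14 and 43 days from 13 January 2012 (when the supplementary schedule is filed) are 27 January 2012 and 25 February 2012 respectively; 24 February 2012 falls inside that range.
Step 5 — 25 and 34 days from 24 February 2012 (when the auditor's consent is delivered) are 20 March 2012 and 29 March 2012 respectively; done 27 March 2012 — within the window.
Step 6 — 20 and 30 days from 27 March 2012 (when the website notice is posted) are 16 April 2012 and 26 April 2012 respectively; done 17 April 2012, which is between those dates.
Step 7 — counting 5 days from 17 April 2012 (when the posting confirmation is filed) gives a deadline of 22 April 2012; completed 18 April 2012, before the deadline.

Yes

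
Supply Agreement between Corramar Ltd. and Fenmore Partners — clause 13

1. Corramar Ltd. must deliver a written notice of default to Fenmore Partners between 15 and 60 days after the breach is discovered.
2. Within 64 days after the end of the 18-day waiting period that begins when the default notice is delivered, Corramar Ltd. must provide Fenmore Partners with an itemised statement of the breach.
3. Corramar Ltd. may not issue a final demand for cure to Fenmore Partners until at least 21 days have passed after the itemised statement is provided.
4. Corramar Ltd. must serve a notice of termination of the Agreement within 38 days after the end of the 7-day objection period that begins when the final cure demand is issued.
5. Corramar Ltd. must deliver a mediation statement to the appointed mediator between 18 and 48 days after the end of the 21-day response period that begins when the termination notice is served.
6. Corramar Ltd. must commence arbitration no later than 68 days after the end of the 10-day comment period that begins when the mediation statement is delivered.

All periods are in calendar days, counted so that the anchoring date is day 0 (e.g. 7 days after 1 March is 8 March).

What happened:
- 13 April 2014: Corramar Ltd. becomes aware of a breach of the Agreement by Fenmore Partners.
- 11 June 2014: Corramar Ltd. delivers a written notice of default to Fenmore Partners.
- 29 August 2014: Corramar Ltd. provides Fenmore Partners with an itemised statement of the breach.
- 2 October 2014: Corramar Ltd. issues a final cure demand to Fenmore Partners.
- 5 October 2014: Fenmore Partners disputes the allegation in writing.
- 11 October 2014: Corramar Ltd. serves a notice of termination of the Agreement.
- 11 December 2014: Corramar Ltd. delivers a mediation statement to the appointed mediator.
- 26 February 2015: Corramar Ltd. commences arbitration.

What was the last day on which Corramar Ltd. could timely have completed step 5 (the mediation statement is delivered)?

19 December 2014

The termination notice is served on 11 October 2014; the 21-day response period therefore ends 1 November 2014, and step 5 runs from that date. The window is 18–48 days after 1 November 2014; it closes on 19 December 2014.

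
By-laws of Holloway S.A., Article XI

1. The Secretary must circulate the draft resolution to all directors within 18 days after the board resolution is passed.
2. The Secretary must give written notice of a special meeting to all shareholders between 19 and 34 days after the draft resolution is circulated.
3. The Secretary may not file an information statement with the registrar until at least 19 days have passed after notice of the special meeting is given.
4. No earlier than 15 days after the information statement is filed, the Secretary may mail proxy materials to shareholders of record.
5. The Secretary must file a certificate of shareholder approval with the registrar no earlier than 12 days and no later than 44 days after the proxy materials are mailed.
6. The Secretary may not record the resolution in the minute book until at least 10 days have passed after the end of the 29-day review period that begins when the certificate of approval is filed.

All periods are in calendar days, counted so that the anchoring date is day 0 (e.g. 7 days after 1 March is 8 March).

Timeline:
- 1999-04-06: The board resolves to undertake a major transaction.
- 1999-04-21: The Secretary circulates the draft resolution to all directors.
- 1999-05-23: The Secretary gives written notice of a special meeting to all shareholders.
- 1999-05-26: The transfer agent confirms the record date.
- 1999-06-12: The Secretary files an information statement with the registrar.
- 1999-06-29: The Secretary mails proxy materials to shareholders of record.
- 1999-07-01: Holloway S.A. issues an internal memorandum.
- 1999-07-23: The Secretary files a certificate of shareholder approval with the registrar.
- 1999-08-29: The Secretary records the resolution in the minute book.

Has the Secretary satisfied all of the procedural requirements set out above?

(1) due by 1999-04-06 + 18 days = 1999-04-24; completed 1999-04-21, before the deadline.
(2) the permitted window runs from 1999-04-21 + 19 = 1999-05-10 to 1999-04-21 + 34 = 1999-05-25; done 1999-05-23 — within the window.
(3) permitted from 1999-05-23 + 19 days = 1999-06-11 onward; done 1999-06-12, after the minimum wait.
(4) permitted from 1999-06-12 + 15 days = 1999-06-27 onward; 1999-06-29 is on or after that date.
(5) the permitted window runs from 1999-06-29 + 12 = 1999-07-11 to 1999-06-29 + 44 = 1999-08-12; done 1999-07-23 — within the window.
(6) permitted from 1999-08-21 + 10 days = 1999-08-31 onward; 1999-08-29 is 2 days before the earliest permitted date.

No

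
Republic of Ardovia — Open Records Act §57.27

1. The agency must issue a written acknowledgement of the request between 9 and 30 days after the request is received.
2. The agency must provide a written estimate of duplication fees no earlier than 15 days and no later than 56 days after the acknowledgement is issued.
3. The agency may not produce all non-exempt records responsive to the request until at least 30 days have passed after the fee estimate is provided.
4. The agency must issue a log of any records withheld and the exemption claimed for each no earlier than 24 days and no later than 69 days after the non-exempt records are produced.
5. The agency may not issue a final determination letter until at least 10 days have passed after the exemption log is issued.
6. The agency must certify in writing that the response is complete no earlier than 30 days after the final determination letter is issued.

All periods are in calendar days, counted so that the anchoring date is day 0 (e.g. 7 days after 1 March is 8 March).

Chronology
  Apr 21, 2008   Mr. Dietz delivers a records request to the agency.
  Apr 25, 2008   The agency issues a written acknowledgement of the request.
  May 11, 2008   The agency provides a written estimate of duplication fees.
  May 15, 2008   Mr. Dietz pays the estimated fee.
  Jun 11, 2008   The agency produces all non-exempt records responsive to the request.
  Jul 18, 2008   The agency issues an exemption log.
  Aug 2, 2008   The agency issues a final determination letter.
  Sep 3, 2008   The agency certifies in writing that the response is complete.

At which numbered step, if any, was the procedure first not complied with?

Step 1 — 9 and 30 days from Apr 21, 2008 (when the request is received) are Apr 30, 2008 and May 21, 2008 respectively; done Apr 25, 2008 — 5 days before the window opened.

Step 1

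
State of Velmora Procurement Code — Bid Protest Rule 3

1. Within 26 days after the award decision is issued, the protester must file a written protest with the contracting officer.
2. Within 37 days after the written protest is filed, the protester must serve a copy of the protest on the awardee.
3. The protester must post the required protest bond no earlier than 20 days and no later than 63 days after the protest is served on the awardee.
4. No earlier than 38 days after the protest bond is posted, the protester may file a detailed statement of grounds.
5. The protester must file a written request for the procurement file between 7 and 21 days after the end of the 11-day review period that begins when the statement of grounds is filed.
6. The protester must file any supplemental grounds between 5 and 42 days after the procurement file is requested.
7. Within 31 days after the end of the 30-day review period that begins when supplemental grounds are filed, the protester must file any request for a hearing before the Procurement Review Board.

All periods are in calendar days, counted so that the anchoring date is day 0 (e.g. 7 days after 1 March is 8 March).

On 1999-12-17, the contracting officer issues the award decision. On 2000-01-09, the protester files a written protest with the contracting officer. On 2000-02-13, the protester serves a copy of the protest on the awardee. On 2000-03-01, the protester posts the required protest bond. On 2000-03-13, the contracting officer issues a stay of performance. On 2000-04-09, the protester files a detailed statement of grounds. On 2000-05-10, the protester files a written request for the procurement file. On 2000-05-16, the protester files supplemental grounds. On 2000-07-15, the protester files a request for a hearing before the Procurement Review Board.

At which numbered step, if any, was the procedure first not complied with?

Step 1: 26 days after 1999-12-17 (when the award decision is issued) is 2000-01-12; completed 2000-01-09, before the deadline.
Step 2: 37 days after 2000-01-09 (when the written protest is filed) is 2000-02-15; done 2000-02-13 — timely.
Step 3: the window is 20–63 days after 2000-02-13 (when the protest is served on the awardee), so 2000-03-04 through 2000-04-16; done 2000-03-01 — 3 days before the window opened.
Later steps need not be reached.

Step 3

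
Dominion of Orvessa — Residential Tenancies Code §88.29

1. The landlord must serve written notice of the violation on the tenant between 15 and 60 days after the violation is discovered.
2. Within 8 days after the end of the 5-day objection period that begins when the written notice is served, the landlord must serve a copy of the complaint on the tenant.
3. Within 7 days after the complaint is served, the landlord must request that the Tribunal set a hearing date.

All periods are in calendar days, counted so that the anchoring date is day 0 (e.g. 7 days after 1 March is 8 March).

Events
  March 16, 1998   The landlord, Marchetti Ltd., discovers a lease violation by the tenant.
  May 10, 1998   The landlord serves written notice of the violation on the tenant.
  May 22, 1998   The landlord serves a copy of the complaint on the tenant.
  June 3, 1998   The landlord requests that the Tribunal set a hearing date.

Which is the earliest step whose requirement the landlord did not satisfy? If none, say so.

Step 3

Step 1 — 15 and 60 days from March 16, 1998 (when the violation is discovered) are March 31, 1998 and May 15, 1998 respectively; May 10, 1998 falls inside that range.
Step 2 — counting 8 days from May 15, 1998 (end of the 5-day objection period, which began when the written notice is served on May 10, 1998) gives a deadline of May 23, 1998; May 22, 1998 is within that limit.
Step 3 — counting 7 days from May 22, 1998 (when the complaint is served) gives a deadline of May 29, 1998; June 3, 1998 misses that deadline by 5 days.
Later steps need not be reached.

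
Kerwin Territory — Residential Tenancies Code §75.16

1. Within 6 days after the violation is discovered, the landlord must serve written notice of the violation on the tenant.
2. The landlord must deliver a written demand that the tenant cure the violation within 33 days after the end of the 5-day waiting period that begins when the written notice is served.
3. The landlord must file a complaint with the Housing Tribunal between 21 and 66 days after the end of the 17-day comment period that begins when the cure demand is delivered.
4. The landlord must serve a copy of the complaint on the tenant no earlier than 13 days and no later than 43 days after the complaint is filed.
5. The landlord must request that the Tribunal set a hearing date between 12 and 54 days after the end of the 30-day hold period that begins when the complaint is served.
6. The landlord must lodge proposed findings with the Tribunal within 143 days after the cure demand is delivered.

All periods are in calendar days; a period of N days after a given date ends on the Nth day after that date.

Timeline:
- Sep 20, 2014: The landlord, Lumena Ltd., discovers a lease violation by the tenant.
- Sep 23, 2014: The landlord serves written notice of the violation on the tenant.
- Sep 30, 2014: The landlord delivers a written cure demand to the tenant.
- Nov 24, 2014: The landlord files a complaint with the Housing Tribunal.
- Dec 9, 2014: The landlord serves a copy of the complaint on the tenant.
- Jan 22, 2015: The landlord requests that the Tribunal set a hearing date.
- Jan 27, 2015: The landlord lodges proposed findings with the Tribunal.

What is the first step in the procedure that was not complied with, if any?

Step 1: 6 days after Sep 20, 2014 (when the violation is discovered) is Sep 26, 2014; Sep 23, 2014 is within that limit.
Step 2: 33 days after Sep 28, 2014 (end of the 5-day waiting period, which began when the written notice is served on Sep 23, 2014) is Oct 31, 2014; completed Sep 30, 2014, before the deadline.
Step 3: the window is 21–66 days after Oct 17, 2014 (end of the 17-day comment period, which began when the cure demand is delivered on Sep 30, 2014), so Nov 7, 2014 through Dec 22, 2014; done Nov 24, 2014, which is between those dates.
Step 4: the window is 13–43 days after Nov 24, 2014 (when the complaint is filed), so Dec 7, 2014 through Jan 6, 2015; Dec 9, 2014 falls inside that range.
Step 5: the window is 12–54 days after Jan 8, 2015 (end of the 30-day hold period, which began when the complaint is served on Dec 9, 2014), so Jan 20, 2015 through Mar 3, 2015; done Jan 22, 2015 — within the window.
Step 6: 143 days after Sep 30, 2014 (when the cure demand is delivered) is Feb 20, 2015; Jan 27, 2015 is within that limit.

None — every step was satisfied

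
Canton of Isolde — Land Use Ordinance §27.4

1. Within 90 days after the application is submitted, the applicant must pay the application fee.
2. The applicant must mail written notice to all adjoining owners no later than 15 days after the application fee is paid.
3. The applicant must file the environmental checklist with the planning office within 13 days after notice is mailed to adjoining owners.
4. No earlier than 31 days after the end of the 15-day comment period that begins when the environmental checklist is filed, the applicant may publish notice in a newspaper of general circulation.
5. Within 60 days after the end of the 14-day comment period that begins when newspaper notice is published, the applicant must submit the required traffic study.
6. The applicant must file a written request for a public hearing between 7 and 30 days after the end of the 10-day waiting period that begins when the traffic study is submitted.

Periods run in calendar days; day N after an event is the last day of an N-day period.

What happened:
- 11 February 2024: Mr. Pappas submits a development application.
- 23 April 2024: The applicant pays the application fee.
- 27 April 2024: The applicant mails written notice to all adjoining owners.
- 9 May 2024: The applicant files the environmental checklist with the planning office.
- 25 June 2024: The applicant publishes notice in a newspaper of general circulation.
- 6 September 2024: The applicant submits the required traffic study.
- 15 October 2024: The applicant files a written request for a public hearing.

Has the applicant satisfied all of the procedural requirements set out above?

Step 1 — counting 90 days from 11 February 2024 (when the application is submitted) gives a deadline of 11 May 2024; completed 23 April 2024, before the deadline.
Step 2 — counting 15 days from 23 April 2024 (when the application fee is paid) gives a deadline of 8 May 2024; completed 27 April 2024, before the deadline.
Step 3 — counting 13 days from 27 April 2024 (when notice is mailed to adjoining owners) gives a deadline of 10 May 2024; 9 May 2024 is within that limit.
Step 4 — must wait 31 days from 24 May 2024 (end of the 15-day comment period, which began when the environmental checklist is filed on 9 May 2024), so not before 24 June 2024; done 25 June 2024, after the minimum wait.
Step 5 — counting 60 days from 9 July 2024 (end of the 14-day comment period, which began when newspaper notice is published on 25 June 2024) gives a deadline of 7 September 2024; completed 6 September 2024, before the deadline.
Step 6 — 7 and 30 days from 16 September 2024 (end of the 10-day waiting period, which began when the traffic study is submitted on 6 September 2024) are 23 September 2024 and 16 October 2024 respectively; done 15 October 2024 — within the window.

Yes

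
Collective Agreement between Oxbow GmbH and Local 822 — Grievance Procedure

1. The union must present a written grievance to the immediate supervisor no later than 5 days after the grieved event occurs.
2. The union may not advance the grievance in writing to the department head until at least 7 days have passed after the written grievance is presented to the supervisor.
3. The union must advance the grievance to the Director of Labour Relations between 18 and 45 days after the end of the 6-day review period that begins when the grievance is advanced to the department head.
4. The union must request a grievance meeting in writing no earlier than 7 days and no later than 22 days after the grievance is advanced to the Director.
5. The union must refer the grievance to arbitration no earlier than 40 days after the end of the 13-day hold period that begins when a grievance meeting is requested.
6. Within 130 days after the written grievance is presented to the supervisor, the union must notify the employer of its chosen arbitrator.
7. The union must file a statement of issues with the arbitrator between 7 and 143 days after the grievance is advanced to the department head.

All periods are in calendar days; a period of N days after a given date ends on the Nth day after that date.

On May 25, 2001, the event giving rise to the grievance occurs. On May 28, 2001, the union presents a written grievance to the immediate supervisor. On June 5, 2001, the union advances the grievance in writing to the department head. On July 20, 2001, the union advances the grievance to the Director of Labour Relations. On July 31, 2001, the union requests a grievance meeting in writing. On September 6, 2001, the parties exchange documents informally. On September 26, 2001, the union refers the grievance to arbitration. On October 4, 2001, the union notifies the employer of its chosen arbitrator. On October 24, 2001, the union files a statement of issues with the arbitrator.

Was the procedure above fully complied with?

Yes

(1) due by May 25, 2001 + 5 days = May 30, 2001; May 28, 2001 is within that limit.
(2) permitted from May 28, 2001 + 7 days = June 4, 2001 onward; done June 5, 2001 — permitted.
(3) the permitted window runs from June 11, 2001 + 18 = June 29, 2001 to June 11, 2001 + 45 = July 26, 2001; done July 20, 2001 — within the window.
(4) the permitted window runs from July 20, 2001 + 7 = July 27, 2001 to July 20, 2001 + 22 = August 11, 2001; done July 31, 2001, which is between those dates.
(5) permitted from August 13, 2001 + 40 days = September 22, 2001 onward; done September 26, 2001, after the minimum wait.
(6) due by May 28, 2001 + 130 days = October 5, 2001; done October 4, 2001 — timely.
(7) the permitted window runs from June 5, 2001 + 7 = June 12, 2001 to June 5, 2001 + 143 = October 26, 2001; done October 24, 2001 — within the window.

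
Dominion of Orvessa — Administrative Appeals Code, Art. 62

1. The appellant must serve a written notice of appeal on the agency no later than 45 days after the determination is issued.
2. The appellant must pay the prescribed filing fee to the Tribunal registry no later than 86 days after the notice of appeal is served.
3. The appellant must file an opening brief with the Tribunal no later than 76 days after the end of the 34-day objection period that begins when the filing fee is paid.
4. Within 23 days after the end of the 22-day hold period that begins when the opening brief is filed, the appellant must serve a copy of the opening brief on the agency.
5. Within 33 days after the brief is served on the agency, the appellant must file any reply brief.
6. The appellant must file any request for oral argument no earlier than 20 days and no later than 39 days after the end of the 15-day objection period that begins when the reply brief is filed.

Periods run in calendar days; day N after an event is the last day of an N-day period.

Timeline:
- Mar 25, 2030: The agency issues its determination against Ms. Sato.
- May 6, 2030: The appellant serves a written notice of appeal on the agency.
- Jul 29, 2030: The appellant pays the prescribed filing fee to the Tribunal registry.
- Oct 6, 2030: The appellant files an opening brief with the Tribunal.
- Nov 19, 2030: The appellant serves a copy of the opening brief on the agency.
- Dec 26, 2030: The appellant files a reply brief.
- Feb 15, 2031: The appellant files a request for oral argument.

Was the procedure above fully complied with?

No

(1) due by Mar 25, 2030 + 45 days = May 9, 2030; completed May 6, 2030, before the deadline.
(2) due by May 6, 2030 + 86 days = Jul 31, 2030; completed Jul 29, 2030, before the deadline.
(3) due by Sep 1, 2030 + 76 days = Nov 16, 2030; completed Oct 6, 2030, before the deadline.
(4) due by Oct 28, 2030 + 23 days = Nov 20, 2030; Nov 19, 2030 is within that limit.
(5) due by Nov 19, 2030 + 33 days = Dec 22, 2030; not done until Dec 26, 2030, 4 days after the deadline.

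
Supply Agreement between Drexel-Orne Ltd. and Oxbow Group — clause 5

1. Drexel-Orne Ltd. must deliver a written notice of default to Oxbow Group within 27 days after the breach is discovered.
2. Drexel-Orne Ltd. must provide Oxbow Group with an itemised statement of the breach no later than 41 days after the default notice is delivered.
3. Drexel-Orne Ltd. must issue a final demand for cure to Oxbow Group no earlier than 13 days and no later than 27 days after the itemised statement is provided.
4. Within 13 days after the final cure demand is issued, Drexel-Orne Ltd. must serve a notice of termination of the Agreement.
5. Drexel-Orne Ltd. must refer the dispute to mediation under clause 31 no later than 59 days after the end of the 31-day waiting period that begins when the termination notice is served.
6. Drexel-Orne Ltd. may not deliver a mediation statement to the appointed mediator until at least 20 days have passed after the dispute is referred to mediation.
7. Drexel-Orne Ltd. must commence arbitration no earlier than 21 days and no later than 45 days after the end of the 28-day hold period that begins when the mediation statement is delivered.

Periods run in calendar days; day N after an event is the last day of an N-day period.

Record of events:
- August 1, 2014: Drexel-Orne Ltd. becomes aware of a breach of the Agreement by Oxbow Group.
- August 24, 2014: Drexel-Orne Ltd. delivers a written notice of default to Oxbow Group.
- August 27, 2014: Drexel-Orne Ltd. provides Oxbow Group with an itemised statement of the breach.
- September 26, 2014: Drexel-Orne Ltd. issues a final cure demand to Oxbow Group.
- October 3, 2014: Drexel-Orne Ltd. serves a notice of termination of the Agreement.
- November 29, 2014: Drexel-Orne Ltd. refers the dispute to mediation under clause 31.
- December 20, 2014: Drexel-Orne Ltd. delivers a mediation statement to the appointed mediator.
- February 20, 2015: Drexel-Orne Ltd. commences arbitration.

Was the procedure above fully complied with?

No

Step 1: 27 days after August 1, 2014 (when the breach is discovered) is August 28, 2014; August 24, 2014 is within that limit.
Step 2: 41 days after August 24, 2014 (when the default notice is delivered) is October 4, 2014; done August 27, 2014 — timely.
Step 3: the window is 13–27 days after August 27, 2014 (when the itemised statement is provided), so September 9, 2014 through September 23, 2014; September 26, 2014 is 3 days past the end of the window.
The analysis stops there.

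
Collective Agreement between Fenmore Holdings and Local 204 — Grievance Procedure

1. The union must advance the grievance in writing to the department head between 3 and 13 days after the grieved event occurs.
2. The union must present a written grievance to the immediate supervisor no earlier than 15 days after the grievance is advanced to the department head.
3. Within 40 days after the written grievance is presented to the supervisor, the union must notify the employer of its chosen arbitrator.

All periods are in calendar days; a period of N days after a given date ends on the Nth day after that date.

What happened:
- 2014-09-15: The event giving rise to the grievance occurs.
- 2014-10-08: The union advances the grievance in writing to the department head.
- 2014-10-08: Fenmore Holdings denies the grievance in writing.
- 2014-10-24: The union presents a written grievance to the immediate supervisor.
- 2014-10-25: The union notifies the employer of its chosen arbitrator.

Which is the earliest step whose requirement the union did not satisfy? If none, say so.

Step 1

Step 1 — 3 and 13 days from 2014-09-15 (when the grieved event occurs) are 2014-09-18 and 2014-09-28 respectively; done 2014-10-08 — 10 days after the window closed.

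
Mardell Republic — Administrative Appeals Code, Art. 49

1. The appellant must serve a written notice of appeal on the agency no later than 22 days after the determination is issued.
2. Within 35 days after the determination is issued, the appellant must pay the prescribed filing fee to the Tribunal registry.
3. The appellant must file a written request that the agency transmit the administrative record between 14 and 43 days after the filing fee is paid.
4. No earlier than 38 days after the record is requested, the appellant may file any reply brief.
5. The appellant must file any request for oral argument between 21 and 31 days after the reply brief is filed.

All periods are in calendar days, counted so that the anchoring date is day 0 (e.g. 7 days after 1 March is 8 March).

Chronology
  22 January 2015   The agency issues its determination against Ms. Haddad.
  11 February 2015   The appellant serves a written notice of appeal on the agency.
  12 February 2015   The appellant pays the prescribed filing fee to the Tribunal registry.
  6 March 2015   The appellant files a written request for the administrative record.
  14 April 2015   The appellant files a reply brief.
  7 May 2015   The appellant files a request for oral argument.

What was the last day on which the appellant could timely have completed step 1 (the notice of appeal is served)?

Step 1 runs from 22 January 2015, when the determination is issued. 22 days after 22 January 2015 is 13 February 2015.

13 February 2015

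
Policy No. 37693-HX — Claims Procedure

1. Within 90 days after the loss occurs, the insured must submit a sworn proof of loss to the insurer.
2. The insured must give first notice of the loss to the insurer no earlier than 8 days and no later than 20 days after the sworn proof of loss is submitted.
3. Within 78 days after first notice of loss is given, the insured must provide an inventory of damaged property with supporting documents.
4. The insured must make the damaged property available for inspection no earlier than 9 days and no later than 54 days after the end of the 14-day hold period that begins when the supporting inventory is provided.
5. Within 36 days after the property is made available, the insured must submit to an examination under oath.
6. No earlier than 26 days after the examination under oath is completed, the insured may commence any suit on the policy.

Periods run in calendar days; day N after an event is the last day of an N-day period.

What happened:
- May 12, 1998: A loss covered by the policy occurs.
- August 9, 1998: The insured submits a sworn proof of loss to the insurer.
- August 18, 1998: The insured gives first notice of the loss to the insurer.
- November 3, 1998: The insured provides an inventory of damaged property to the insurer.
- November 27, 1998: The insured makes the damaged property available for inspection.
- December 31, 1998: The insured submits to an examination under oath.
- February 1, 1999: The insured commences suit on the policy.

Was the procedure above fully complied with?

(1) due by May 12, 1998 + 90 days = August 10, 1998; completed August 9, 1998, before the deadline.
(2) the permitted window runs from August 9, 1998 + 8 = August 17, 1998 to August 9, 1998 + 20 = August 29, 1998; done August 18, 1998 — within the window.
(3) due by August 18, 1998 + 78 days = November 4, 1998; November 3, 1998 is within that limit.
(4) the permitted window runs from November 17, 1998 + 9 = November 26, 1998 to November 17, 1998 + 54 = January 10, 1999; done November 27, 1998, which is between those dates.
(5) due by November 27, 1998 + 36 days = January 2, 1999; completed December 31, 1998, before the deadline.
(6) permitted from December 31, 1998 + 26 days = January 26, 1999 onward; February 1, 1999 is on or after that date.

Yes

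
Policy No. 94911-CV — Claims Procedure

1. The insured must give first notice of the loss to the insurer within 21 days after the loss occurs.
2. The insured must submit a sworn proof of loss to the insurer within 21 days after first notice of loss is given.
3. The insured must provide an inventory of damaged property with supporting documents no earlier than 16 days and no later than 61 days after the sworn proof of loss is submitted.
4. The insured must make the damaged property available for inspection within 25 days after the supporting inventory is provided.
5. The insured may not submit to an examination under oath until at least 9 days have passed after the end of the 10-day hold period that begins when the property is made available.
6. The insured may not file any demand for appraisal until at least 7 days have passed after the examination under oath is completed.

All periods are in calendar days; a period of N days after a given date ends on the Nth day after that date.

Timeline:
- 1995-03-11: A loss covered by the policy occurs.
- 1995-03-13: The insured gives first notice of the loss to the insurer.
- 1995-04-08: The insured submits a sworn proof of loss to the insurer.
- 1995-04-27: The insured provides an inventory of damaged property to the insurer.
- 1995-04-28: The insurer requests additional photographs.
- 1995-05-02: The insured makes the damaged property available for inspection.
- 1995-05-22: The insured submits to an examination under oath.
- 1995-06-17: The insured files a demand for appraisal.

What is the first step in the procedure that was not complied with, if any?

Step 2

Step 1: 21 days after 1995-03-11 (when the loss occurs) is 1995-04-01; completed 1995-03-13, before the deadline.
Step 2: 21 days after 1995-03-13 (when first notice of loss is given) is 1995-04-03; not done until 1995-04-08, 5 days after the deadline.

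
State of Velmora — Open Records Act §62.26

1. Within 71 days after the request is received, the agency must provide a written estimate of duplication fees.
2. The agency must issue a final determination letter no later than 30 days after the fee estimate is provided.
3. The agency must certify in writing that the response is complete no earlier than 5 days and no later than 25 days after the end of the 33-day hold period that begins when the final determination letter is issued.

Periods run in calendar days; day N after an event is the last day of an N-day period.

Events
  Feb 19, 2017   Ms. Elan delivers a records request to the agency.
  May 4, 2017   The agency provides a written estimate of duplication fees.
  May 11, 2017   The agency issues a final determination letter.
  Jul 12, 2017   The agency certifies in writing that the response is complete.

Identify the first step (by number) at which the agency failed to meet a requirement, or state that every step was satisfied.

Step 1: 71 days after Feb 19, 2017 (when the request is received) is May 1, 2017; May 4, 2017 misses that deadline by 3 days.
Later steps need not be reached.

Step 1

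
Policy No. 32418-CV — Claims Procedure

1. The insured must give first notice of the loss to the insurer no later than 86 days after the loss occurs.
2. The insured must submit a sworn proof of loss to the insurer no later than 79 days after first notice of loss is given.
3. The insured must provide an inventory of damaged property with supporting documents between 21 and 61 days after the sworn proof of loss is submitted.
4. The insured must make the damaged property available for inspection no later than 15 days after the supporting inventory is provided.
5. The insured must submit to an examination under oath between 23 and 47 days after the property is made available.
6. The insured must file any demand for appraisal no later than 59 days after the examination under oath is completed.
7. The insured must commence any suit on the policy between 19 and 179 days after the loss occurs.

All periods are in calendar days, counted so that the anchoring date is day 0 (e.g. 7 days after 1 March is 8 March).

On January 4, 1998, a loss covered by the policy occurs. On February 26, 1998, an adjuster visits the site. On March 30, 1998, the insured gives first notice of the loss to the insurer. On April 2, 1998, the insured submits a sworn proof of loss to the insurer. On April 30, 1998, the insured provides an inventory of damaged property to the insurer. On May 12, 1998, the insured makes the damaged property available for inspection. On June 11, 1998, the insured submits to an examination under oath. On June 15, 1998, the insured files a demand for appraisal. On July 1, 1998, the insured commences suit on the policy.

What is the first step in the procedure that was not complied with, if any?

Step 1 — counting 86 days from January 4, 1998 (when the loss occurs) gives a deadline of March 31, 1998; done March 30, 1998 — timely.
Step 2 — counting 79 days from March 30, 1998 (when first notice of loss is given) gives a deadline of June 17, 1998; April 2, 1998 is within that limit.
Step 3 — 21 and 61 days from April 2, 1998 (when the sworn proof of loss is submitted) are April 23, 1998 and June 2, 1998 respectively; April 30, 1998 falls inside that range.
Step 4 — counting 15 days from April 30, 1998 (when the supporting inventory is provided) gives a deadline of May 15, 1998; May 12, 1998 is within that limit.
Step 5 — 23 and 47 days from May 12, 1998 (when the property is made available) are June 4, 1998 and June 28, 1998 respectively; done June 11, 1998, which is between those dates.
Step 6 — counting 59 days from June 11, 1998 (when the examination under oath is completed) gives a deadline of August 9, 1998; done June 15, 1998 — timely.
Step 7 — 19 and 179 days from January 4, 1998 (when the loss occurs) are January 23, 1998 and July 2, 1998 respectively; done July 1, 1998 — within the window.

None — every step was satisfied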